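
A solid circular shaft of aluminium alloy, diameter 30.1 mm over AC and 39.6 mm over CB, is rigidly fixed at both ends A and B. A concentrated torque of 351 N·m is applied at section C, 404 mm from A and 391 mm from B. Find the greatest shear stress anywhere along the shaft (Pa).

2.18e7 Pa

Compatibility: T_A·a/J_AC = T_B·b/J_CB with T_A + T_B = T₀.
J_AC = 8.06×10^-8 m⁴, J_CB = 2.41×10^-7 m⁴, so T_A = T₀·(J_AC/a)/((J_AC/a)+(J_CB/b)) = 85.71 N·m, T_B = 265.3 N·m.
τ in each portion: τ_AC = 1.60×10^7 Pa, τ_CB = 2.18×10^7 Pa; maximum is in CB.
τ_max = T_CB·r/J = 265.3·0.0198/2.41×10^-7 = 2.176×10^7 Pa.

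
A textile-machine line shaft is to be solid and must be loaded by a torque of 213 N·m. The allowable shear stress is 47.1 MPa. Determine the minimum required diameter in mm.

For a solid shaft τ_max = 16T/(πd³), so d = (16T/(π τ_allow))^(1/3) = (16·213.0/(π·4.71×10^7))^(1/3) = 0.02845 m.

28.5 mm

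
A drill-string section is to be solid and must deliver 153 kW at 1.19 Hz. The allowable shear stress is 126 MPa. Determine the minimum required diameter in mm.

ω = 2π·1.19 = 7.477 rad/s, so T = P/ω = 153×10³ / 7.477 = 20460 N·m.
For a solid shaft τ_max = 16T/(πd³), so d = (16T/(π τ_allow))^(1/3) = (16·20460/(π·1.26×10^8))^(1/3) = 0.09387 m.

93.9 mm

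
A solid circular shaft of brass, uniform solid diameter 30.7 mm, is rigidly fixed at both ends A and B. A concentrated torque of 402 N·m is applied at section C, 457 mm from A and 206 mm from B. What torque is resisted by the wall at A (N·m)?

With uniform GJ and both ends fixed, compatibility θ_AC = θ_CB gives T_A·a = T_B·b, together with T_A + T_B = T₀.
T_A = T₀·b/(a+b) = 402.0·206/663.0 = 124.9 N·m; T_B = 277.1 N·m.

125 N·m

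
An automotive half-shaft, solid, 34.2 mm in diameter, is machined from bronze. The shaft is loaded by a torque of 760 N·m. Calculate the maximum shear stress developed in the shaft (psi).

J = πd⁴/32 = π(0.0342)⁴/32 = 1.343×10^-7 m⁴.
τ_max = T·r/J = 760.0 × 0.0171 / 1.343×10^-7 = 9.676×10^7 Pa.

14000 psi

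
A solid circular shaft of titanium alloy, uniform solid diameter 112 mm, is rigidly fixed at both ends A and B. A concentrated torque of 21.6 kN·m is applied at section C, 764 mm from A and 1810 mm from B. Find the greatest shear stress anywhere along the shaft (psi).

With uniform GJ and both ends fixed, compatibility θ_AC = θ_CB gives T_A·a = T_B·b, together with T_A + T_B = T₀.
T_A = T₀·b/(a+b) = 21600·1810/2574 = 15190 N·m; T_B = 6411 N·m.
τ in each portion: τ_AC = 5.51×10^7 Pa, τ_CB = 2.32×10^7 Pa; maximum is in AC.
τ_max = T_AC·r/J = 15190·0.0560/1.54×10^-5 = 5.506×10^7 Pa.

7990 psi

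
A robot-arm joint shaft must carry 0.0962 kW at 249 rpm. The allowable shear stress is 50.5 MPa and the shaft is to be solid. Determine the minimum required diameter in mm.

7.19 mm

ω = 2π·249/60 = 26.08 rad/s, so T = P/ω = 0.0962×10³ / 26.08 = 3.689 N·m.
For a solid shaft τ_max = 16T/(πd³), so d = (16T/(π τ_allow))^(1/3) = (16·3.689/(π·5.05×10^7))^(1/3) = 0.007192 m.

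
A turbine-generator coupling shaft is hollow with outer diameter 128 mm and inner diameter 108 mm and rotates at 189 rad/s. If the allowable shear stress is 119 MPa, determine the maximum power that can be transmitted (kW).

J = π(d_o⁴ − d_i⁴)/32 = π(0.128⁴ − 0.108⁴)/32 = 1.300×10^-5 m⁴.
T_max = τ_allow·J/r = 1.19×10^8 × 1.300×10^-5 / 0.0640 = 24170 N·m.
ω = 189 rad/s, so P_max = T_max·ω = 4.567×10^6 W.

4570 kW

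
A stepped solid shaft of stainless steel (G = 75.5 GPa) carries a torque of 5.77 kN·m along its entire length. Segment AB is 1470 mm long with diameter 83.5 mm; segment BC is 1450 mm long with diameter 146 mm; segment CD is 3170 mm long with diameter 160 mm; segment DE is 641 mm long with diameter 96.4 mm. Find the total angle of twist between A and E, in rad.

J_AB = π(0.0835)⁴/32 = 4.77×10^-6 m⁴; J_BC = π(0.146)⁴/32 = 4.46×10^-5 m⁴; J_CD = π(0.160)⁴/32 = 6.43×10^-5 m⁴; J_DE = π(0.0964)⁴/32 = 8.48×10^-6 m⁴.
θ = (T/G)·Σ L_i/J_i = (5770/75.5×10⁹)·(1.47/4.77×10^-6 + 1.45/4.46×10^-5 + 3.17/6.43×10^-5 + 0.641/8.48×10^-6) = 0.03557 rad.

0.0356 rad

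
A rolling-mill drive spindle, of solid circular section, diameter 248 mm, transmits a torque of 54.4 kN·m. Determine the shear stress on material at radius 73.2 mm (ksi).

1.56 ksi

J = πd⁴/32 = π(0.248)⁴/32 = 3.714×10^-4 m⁴.
Shear stress varies linearly with radius: τ = T·r/J = 54400 × 0.0732 / 3.714×10^-4 = 1.072×10^7 Pa.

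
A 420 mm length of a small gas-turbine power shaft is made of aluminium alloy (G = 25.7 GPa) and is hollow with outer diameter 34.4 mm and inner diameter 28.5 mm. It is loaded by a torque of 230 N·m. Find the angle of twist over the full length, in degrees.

J = π(d_o⁴ − d_i⁴)/32 = π(0.0344⁴ − 0.0285⁴)/32 = 7.271×10^-8 m⁴.
θ = T·L/(G·J) = 230.0 × 0.420 / (25.7×10⁹ × 7.271×10^-8) = 0.05170 rad.

2.96°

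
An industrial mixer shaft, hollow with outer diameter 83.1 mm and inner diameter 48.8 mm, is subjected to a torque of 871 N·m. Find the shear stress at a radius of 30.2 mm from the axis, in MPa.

6.38 MPa

J = π(d_o⁴ − d_i⁴)/32 = π(0.0831⁴ − 0.0488⁴)/32 = 4.125×10^-6 m⁴.
Shear stress varies linearly with radius: τ = T·r/J = 871.0 × 0.0302 / 4.125×10^-6 = 6.377×10^6 Pa.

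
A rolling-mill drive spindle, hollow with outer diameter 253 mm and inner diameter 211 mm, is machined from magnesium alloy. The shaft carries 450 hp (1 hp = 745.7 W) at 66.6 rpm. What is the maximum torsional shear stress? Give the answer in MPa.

29.3 MPa

ω = 2π·66.6/60 = 6.974 rad/s, so T = P/ω = 450×745.7 / 6.974 = 48110 N·m.
J = π(d_o⁴ − d_i⁴)/32 = π(0.253⁴ − 0.211⁴)/32 = 2.076×10^-4 m⁴.
τ_max = T·r/J = 48110 × 0.127 / 2.076×10^-4 = 2.931×10^7 Pa.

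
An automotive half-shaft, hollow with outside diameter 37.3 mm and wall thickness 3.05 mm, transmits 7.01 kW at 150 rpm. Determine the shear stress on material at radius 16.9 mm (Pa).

ω = 2π·150/60 = 15.71 rad/s, so T = P/ω = 7.01×10³ / 15.71 = 446.3 N·m.
J = π(d_o⁴ − d_i⁴)/32 = π(0.0373⁴ − 0.0312⁴)/32 = 9.701×10^-8 m⁴.
Shear stress varies linearly with radius: τ = T·r/J = 446.3 × 0.0169 / 9.701×10^-8 = 7.775×10^7 Pa.

7.77e7 Pa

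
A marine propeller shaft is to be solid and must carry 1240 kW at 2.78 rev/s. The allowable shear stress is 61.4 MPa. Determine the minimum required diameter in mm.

ω = 2π·2.78 = 17.47 rad/s, so T = P/ω = 1240×10³ / 17.47 = 70990 N·m.
For a solid shaft τ_max = 16T/(πd³), so d = (16T/(π τ_allow))^(1/3) = (16·70990/(π·6.14×10^7))^(1/3) = 0.1806 m.

181 mm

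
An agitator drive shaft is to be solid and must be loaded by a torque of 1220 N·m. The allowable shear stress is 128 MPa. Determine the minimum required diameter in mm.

36.5 mm

For a solid shaft τ_max = 16T/(πd³), so d = (16T/(π τ_allow))^(1/3) = (16·1220/(π·1.28×10^8))^(1/3) = 0.03648 m.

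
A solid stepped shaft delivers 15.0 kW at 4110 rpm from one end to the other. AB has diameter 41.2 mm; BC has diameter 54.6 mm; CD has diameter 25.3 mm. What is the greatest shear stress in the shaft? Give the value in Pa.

1.10e7 Pa

ω = 2π·4110/60 = 430.4 rad/s, so T = P/ω = 15.0×10³ / 430.4 = 34.85 N·m.
Under the same torque, τ_max = 16T/(πd³) is largest where d is smallest — segment CD (d = 25.3 mm).
τ_max = 16·34.85/(π·(0.0253)³) = 1.096×10^7 Pa.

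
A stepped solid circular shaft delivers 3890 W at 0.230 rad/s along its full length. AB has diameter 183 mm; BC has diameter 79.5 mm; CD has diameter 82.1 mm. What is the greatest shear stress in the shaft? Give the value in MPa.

ω = 0.230 rad/s, so T = P/ω = 3890 / 0.2300 = 16910 N·m.
Under the same torque, τ_max = 16T/(πd³) is largest where d is smallest — segment BC (d = 79.5 mm).
τ_max = 16·16910/(π·(0.0795)³) = 1.714×10^8 Pa.

171 MPa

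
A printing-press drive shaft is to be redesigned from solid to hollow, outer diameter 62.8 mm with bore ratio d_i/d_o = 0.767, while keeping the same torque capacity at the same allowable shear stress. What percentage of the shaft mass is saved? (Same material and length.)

45.4 %

Equal τ_max and T ⇒ the solid shaft needs d_s³ = d_o³(1−k⁴), so d_s = 62.8·(1−0.767⁴)^(1/3) = 54.51 mm.
Area ratio A_h/A_s = d_o²(1−k²)/d_s² = (1−k²)/(1−k⁴)^(2/3) = 0.5465.
Mass saving = 1 − 0.5465 = 45.4 %.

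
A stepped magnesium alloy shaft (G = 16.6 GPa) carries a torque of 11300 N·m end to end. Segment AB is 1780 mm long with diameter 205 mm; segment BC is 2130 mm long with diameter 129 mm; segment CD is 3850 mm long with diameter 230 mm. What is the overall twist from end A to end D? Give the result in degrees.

J_AB = π(0.205)⁴/32 = 1.73×10^-4 m⁴; J_BC = π(0.129)⁴/32 = 2.72×10^-5 m⁴; J_CD = π(0.230)⁴/32 = 2.75×10^-4 m⁴.
θ = (T/G)·Σ L_i/J_i = (11300/16.6×10⁹)·(1.78/1.73×10^-4 + 2.13/2.72×10^-5 + 3.85/2.75×10^-4) = 0.06986 rad.

4.00°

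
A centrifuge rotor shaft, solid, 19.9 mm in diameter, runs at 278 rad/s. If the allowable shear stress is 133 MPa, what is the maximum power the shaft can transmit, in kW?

57.2 kW

J = πd⁴/32 = π(0.0199)⁴/32 = 1.540×10^-8 m⁴.
T_max = τ_allow·J/r = 1.33×10^8 × 1.540×10^-8 / 0.00995 = 205.8 N·m.
ω = 278 rad/s, so P_max = T_max·ω = 5.721×10^4 W.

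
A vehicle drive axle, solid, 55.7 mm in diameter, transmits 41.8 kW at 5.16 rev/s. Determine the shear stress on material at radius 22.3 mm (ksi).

4.41 ksi

ω = 2π·5.16 = 32.42 rad/s, so T = P/ω = 41.8×10³ / 32.42 = 1289 N·m.
J = πd⁴/32 = π(0.0557)⁴/32 = 9.450×10^-7 m⁴.
Shear stress varies linearly with radius: τ = T·r/J = 1289 × 0.0223 / 9.450×10^-7 = 3.043×10^7 Pa.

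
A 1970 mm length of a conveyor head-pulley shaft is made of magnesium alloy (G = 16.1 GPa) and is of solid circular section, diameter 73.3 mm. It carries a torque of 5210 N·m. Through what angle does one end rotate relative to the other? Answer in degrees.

12.9°

J = πd⁴/32 = π(0.0733)⁴/32 = 2.834×10^-6 m⁴.
θ = T·L/(G·J) = 5210 × 1.97 / (16.1×10⁹ × 2.834×10^-6) = 0.2249 rad.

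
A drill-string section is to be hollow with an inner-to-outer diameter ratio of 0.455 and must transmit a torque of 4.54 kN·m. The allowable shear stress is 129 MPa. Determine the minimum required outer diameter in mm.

57.2 mm

For a hollow shaft with d_i/d_o = 0.455: τ_max = 16T/(π d_o³ (1−k⁴)), so d_o = [16T/(π τ_allow (1−k⁴))]^(1/3) = [16·4540/(π·1.29×10^8·0.9571)]^(1/3) = 0.05721 m.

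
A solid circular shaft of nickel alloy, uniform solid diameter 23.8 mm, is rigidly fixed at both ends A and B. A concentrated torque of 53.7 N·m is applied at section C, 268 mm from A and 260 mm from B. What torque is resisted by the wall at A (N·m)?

With uniform GJ and both ends fixed, compatibility θ_AC = θ_CB gives T_A·a = T_B·b, together with T_A + T_B = T₀.
T_A = T₀·b/(a+b) = 53.70·260/528.0 = 26.44 N·m; T_B = 27.26 N·m.

26.4 N·m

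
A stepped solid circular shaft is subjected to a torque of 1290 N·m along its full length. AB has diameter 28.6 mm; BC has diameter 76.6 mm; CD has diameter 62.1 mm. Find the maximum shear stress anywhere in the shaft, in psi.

Under the same torque, τ_max = 16T/(πd³) is largest where d is smallest — segment AB (d = 28.6 mm).
τ_max = 16·1290/(π·(0.0286)³) = 2.808×10^8 Pa.

40700 psi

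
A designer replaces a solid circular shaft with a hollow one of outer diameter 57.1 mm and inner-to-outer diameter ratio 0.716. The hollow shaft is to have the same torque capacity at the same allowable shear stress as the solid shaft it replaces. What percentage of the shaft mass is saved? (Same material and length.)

Equal τ_max and T ⇒ the solid shaft needs d_s³ = d_o³(1−k⁴), so d_s = 57.1·(1−0.716⁴)^(1/3) = 51.58 mm.
Area ratio A_h/A_s = d_o²(1−k²)/d_s² = (1−k²)/(1−k⁴)^(2/3) = 0.5972.
Mass saving = 1 − 0.5972 = 40.3 %.

40.3 %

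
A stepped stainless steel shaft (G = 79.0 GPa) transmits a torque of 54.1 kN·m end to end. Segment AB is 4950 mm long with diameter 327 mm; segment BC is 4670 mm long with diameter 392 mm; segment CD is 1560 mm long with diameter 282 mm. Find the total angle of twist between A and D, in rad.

0.00612 rad

J_AB = π(0.327)⁴/32 = 1.12×10^-3 m⁴; J_BC = π(0.392)⁴/32 = 2.32×10^-3 m⁴; J_CD = π(0.282)⁴/32 = 6.21×10^-4 m⁴.
θ = (T/G)·Σ L_i/J_i = (54100/79.0×10⁹)·(4.95/1.12×10^-3 + 4.67/2.32×10^-3 + 1.56/6.21×10^-4) = 6.120×10^-3 rad.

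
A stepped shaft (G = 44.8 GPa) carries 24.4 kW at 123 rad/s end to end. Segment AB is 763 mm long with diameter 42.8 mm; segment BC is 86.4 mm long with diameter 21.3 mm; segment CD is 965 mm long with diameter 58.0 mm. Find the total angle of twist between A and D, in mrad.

33.0 mrad

ω = 123 rad/s, so T = P/ω = 24.4×10³ / 123.0 = 198.4 N·m.
J_AB = π(0.0428)⁴/32 = 3.29×10^-7 m⁴; J_BC = π(0.0213)⁴/32 = 2.02×10^-8 m⁴; J_CD = π(0.0580)⁴/32 = 1.11×10^-6 m⁴.
θ = (T/G)·Σ L_i/J_i = (198.4/44.8×10⁹)·(0.763/3.29×10^-7 + 0.0864/2.02×10^-8 + 0.965/1.11×10^-6) = 0.03303 rad.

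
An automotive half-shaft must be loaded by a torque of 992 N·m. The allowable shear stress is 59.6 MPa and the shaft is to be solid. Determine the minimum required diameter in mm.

For a solid shaft τ_max = 16T/(πd³), so d = (16T/(π τ_allow))^(1/3) = (16·992.0/(π·5.96×10^7))^(1/3) = 0.04393 m.

43.9 mm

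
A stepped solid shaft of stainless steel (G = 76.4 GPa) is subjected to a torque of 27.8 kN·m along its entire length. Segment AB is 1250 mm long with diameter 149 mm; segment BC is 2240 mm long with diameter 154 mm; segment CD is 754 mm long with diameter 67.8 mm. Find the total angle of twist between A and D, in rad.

0.156 rad

J_AB = π(0.149)⁴/32 = 4.84×10^-5 m⁴; J_BC = π(0.154)⁴/32 = 5.52×10^-5 m⁴; J_CD = π(0.0678)⁴/32 = 2.07×10^-6 m⁴.
θ = (T/G)·Σ L_i/J_i = (27800/76.4×10⁹)·(1.25/4.84×10^-5 + 2.24/5.52×10^-5 + 0.754/2.07×10^-6) = 0.1564 rad.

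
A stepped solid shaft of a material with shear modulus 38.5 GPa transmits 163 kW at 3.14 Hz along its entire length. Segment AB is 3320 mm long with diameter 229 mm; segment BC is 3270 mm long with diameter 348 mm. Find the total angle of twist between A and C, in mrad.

ω = 2π·3.14 = 19.73 rad/s, so T = P/ω = 163×10³ / 19.73 = 8262 N·m.
J_AB = π(0.229)⁴/32 = 2.70×10^-4 m⁴; J_BC = π(0.348)⁴/32 = 1.44×10^-3 m⁴.
θ = (T/G)·Σ L_i/J_i = (8262/38.5×10⁹)·(3.32/2.70×10^-4 + 3.27/1.44×10^-3) = 3.126×10^-3 rad.

3.13 mrad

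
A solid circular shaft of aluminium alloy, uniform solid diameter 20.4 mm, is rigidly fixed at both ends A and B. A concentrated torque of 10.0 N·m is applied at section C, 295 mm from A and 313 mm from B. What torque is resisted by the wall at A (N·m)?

5.15 N·m

With uniform GJ and both ends fixed, compatibility θ_AC = θ_CB gives T_A·a = T_B·b, together with T_A + T_B = T₀.
T_A = T₀·b/(a+b) = 10.00·313/608.0 = 5.148 N·m; T_B = 4.852 N·m.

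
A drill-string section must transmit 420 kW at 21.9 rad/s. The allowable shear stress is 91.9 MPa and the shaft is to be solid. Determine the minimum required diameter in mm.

102 mm

ω = 21.9 rad/s, so T = P/ω = 420×10³ / 21.90 = 19180 N·m.
For a solid shaft τ_max = 16T/(πd³), so d = (16T/(π τ_allow))^(1/3) = (16·19180/(π·9.19×10^7))^(1/3) = 0.1021 m.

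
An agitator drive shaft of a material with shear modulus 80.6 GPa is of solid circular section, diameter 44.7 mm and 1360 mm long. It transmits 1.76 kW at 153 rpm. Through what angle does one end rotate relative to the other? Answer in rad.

ω = 2π·153/60 = 16.02 rad/s, so T = P/ω = 1.76×10³ / 16.02 = 109.8 N·m.
J = πd⁴/32 = π(0.0447)⁴/32 = 3.919×10^-7 m⁴.
θ = T·L/(G·J) = 109.8 × 1.36 / (80.6×10⁹ × 3.919×10^-7) = 4.729×10^-3 rad.

0.00473 rad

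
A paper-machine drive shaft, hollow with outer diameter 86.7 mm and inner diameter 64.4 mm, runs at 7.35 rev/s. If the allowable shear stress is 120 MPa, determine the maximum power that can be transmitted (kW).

J = π(d_o⁴ − d_i⁴)/32 = π(0.0867⁴ − 0.0644⁴)/32 = 3.859×10^-6 m⁴.
T_max = τ_allow·J/r = 1.20×10^8 × 3.859×10^-6 / 0.0433 = 10680 N·m.
ω = 2π·7.35 = 46.18 rad/s, so P_max = T_max·ω = 4.933×10^5 W.

493 kW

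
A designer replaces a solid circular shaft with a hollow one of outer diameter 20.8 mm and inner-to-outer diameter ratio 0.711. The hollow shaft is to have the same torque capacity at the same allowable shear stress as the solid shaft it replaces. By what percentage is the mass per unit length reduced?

Equal τ_max and T ⇒ the solid shaft needs d_s³ = d_o³(1−k⁴), so d_s = 20.8·(1−0.711⁴)^(1/3) = 18.85 mm.
Area ratio A_h/A_s = d_o²(1−k²)/d_s² = (1−k²)/(1−k⁴)^(2/3) = 0.6020.
Mass saving = 1 − 0.6020 = 39.8 %.

39.8 %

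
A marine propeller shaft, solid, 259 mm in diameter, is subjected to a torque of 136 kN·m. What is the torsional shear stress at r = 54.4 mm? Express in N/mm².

J = πd⁴/32 = π(0.259)⁴/32 = 4.418×10^-4 m⁴.
Shear stress varies linearly with radius: τ = T·r/J = 136000 × 0.0544 / 4.418×10^-4 = 1.675×10^7 Pa.

16.7 N/mm²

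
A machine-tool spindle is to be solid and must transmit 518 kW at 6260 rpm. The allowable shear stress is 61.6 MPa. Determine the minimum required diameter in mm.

ω = 2π·6260/60 = 655.5 rad/s, so T = P/ω = 518×10³ / 655.5 = 790.2 N·m.
For a solid shaft τ_max = 16T/(πd³), so d = (16T/(π τ_allow))^(1/3) = (16·790.2/(π·6.16×10^7))^(1/3) = 0.04028 m.

40.3 mm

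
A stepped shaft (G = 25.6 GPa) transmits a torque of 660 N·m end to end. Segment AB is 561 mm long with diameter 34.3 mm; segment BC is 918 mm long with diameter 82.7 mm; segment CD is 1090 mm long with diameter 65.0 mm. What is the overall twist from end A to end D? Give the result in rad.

0.128 rad

J_AB = π(0.0343)⁴/32 = 1.36×10^-7 m⁴; J_BC = π(0.0827)⁴/32 = 4.59×10^-6 m⁴; J_CD = π(0.0650)⁴/32 = 1.75×10^-6 m⁴.
θ = (T/G)·Σ L_i/J_i = (660.0/25.6×10⁹)·(0.561/1.36×10^-7 + 0.918/4.59×10^-6 + 1.09/1.75×10^-6) = 0.1276 rad.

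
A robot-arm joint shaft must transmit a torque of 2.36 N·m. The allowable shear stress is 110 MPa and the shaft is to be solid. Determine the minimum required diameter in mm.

For a solid shaft τ_max = 16T/(πd³), so d = (16T/(π τ_allow))^(1/3) = (16·2.360/(π·1.10×10^8))^(1/3) = 0.004781 m.

4.78 mm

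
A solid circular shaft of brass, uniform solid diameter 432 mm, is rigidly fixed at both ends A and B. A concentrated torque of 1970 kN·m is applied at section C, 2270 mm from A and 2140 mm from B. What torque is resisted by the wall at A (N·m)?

With uniform GJ and both ends fixed, compatibility θ_AC = θ_CB gives T_A·a = T_B·b, together with T_A + T_B = T₀.
T_A = T₀·b/(a+b) = 1.970e6·2140/4410 = 956000 N·m; T_B = 1.014e6 N·m.

956000 N·m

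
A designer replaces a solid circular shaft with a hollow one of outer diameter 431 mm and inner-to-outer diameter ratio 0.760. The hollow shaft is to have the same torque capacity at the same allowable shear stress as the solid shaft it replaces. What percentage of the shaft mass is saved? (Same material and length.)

Equal τ_max and T ⇒ the solid shaft needs d_s³ = d_o³(1−k⁴), so d_s = 431·(1−0.760⁴)^(1/3) = 376.5 mm.
Area ratio A_h/A_s = d_o²(1−k²)/d_s² = (1−k²)/(1−k⁴)^(2/3) = 0.5537.
Mass saving = 1 − 0.5537 = 44.6 %.

44.6 %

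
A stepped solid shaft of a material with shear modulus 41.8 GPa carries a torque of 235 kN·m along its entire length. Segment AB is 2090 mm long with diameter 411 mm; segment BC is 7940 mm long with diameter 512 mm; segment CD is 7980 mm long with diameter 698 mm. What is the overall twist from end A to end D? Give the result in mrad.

J_AB = π(0.411)⁴/32 = 2.80×10^-3 m⁴; J_BC = π(0.512)⁴/32 = 6.75×10^-3 m⁴; J_CD = π(0.698)⁴/32 = 0.0233 m⁴.
θ = (T/G)·Σ L_i/J_i = (235000/41.8×10⁹)·(2.09/2.80×10^-3 + 7.94/6.75×10^-3 + 7.98/0.0233) = 0.01274 rad.

12.7 mrad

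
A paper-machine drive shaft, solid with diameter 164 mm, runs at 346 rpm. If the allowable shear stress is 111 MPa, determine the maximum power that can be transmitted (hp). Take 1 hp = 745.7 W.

J = πd⁴/32 = π(0.164)⁴/32 = 7.102×10^-5 m⁴.
T_max = τ_allow·J/r = 1.11×10^8 × 7.102×10^-5 / 0.0820 = 96140 N·m.
ω = 2π·346/60 = 36.23 rad/s, so P_max = T_max·ω = 3.483×10^6 W.

4670 hp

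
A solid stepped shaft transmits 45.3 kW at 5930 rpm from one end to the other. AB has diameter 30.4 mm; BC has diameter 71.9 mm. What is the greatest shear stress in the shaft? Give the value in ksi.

ω = 2π·5930/60 = 621.0 rad/s, so T = P/ω = 45.3×10³ / 621.0 = 72.95 N·m.
Under the same torque, τ_max = 16T/(πd³) is largest where d is smallest — segment AB (d = 30.4 mm).
τ_max = 16·72.95/(π·(0.0304)³) = 1.322×10^7 Pa.

1.92 ksi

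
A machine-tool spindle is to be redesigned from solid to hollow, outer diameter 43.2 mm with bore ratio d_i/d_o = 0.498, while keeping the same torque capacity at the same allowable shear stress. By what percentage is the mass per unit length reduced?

Equal τ_max and T ⇒ the solid shaft needs d_s³ = d_o³(1−k⁴), so d_s = 43.2·(1−0.498⁴)^(1/3) = 42.30 mm.
Area ratio A_h/A_s = d_o²(1−k²)/d_s² = (1−k²)/(1−k⁴)^(2/3) = 0.7845.
Mass saving = 1 − 0.7845 = 21.5 %.

21.5 %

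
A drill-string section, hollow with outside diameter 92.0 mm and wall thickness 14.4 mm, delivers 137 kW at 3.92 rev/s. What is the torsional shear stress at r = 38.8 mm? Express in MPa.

39.5 MPa

ω = 2π·3.92 = 24.63 rad/s, so T = P/ω = 137×10³ / 24.63 = 5562 N·m.
J = π(d_o⁴ − d_i⁴)/32 = π(0.0920⁴ − 0.0632⁴)/32 = 5.467×10^-6 m⁴.
Shear stress varies linearly with radius: τ = T·r/J = 5562 × 0.0388 / 5.467×10^-6 = 3.948×10^7 Pa.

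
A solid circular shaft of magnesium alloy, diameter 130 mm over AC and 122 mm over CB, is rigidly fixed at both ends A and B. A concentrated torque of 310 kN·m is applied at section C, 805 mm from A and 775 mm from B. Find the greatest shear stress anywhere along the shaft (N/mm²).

398 N/mm²

Compatibility: T_A·a/J_AC = T_B·b/J_CB with T_A + T_B = T₀.
J_AC = 2.80×10^-5 m⁴, J_CB = 2.17×10^-5 m⁴, so T_A = T₀·(J_AC/a)/((J_AC/a)+(J_CB/b)) = 171700 N·m, T_B = 138300 N·m.
τ in each portion: τ_AC = 3.98×10^8 Pa, τ_CB = 3.88×10^8 Pa; maximum is in AC.
τ_max = T_AC·r/J = 171700·0.0650/2.80×10^-5 = 3.980×10^8 Pa.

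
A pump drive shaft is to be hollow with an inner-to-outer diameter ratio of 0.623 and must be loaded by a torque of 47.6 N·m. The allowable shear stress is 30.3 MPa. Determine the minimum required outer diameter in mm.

21.1 mm

For a hollow shaft with d_i/d_o = 0.623: τ_max = 16T/(π d_o³ (1−k⁴)), so d_o = [16T/(π τ_allow (1−k⁴))]^(1/3) = [16·47.60/(π·3.03×10^7·0.8494)]^(1/3) = 0.02112 m.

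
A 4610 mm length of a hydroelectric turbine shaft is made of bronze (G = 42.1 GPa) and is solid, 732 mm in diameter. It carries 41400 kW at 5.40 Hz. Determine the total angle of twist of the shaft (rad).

0.00474 rad

ω = 2π·5.40 = 33.93 rad/s, so T = P/ω = 41400×10³ / 33.93 = 1.220e6 N·m.
J = πd⁴/32 = π(0.732)⁴/32 = 0.02819 m⁴.
θ = T·L/(G·J) = 1.220e6 × 4.61 / (42.1×10⁹ × 0.02819) = 4.740×10^-3 rad.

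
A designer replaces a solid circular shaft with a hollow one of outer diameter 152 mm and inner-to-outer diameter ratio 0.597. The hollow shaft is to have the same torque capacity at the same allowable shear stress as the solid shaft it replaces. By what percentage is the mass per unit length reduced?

Equal τ_max and T ⇒ the solid shaft needs d_s³ = d_o³(1−k⁴), so d_s = 152·(1−0.597⁴)^(1/3) = 145.3 mm.
Area ratio A_h/A_s = d_o²(1−k²)/d_s² = (1−k²)/(1−k⁴)^(2/3) = 0.7046.
Mass saving = 1 − 0.7046 = 29.5 %.

29.5 %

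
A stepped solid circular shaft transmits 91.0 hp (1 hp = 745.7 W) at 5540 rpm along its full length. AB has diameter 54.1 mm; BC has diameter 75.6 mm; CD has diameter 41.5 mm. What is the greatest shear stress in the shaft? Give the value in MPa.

8.33 MPa

ω = 2π·5540/60 = 580.1 rad/s, so T = P/ω = 91.0×745.7 / 580.1 = 117.0 N·m.
Under the same torque, τ_max = 16T/(πd³) is largest where d is smallest — segment CD (d = 41.5 mm).
τ_max = 16·117.0/(π·(0.0415)³) = 8.335×10^6 Pa.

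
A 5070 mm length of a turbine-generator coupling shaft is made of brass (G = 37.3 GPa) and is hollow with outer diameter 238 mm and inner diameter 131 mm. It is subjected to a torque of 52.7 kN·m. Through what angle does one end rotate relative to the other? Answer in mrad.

25.0 mrad

J = π(d_o⁴ − d_i⁴)/32 = π(0.238⁴ − 0.131⁴)/32 = 2.861×10^-4 m⁴.
θ = T·L/(G·J) = 52700 × 5.07 / (37.3×10⁹ × 2.861×10^-4) = 0.02504 rad.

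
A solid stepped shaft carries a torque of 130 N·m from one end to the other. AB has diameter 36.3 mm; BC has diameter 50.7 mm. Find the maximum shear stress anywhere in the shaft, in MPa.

Under the same torque, τ_max = 16T/(πd³) is largest where d is smallest — segment AB (d = 36.3 mm).
τ_max = 16·130.0/(π·(0.0363)³) = 1.384×10^7 Pa.

13.8 MPa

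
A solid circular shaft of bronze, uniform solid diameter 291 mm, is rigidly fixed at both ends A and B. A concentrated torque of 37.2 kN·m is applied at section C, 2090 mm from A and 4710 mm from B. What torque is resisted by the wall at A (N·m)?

25800 N·m

With uniform GJ and both ends fixed, compatibility θ_AC = θ_CB gives T_A·a = T_B·b, together with T_A + T_B = T₀.
T_A = T₀·b/(a+b) = 37200·4710/6800 = 25770 N·m; T_B = 11430 N·m.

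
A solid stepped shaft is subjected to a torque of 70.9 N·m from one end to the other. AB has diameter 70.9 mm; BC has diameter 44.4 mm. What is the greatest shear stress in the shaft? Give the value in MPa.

Under the same torque, τ_max = 16T/(πd³) is largest where d is smallest — segment BC (d = 44.4 mm).
τ_max = 16·70.90/(π·(0.0444)³) = 4.125×10^6 Pa.

4.13 MPa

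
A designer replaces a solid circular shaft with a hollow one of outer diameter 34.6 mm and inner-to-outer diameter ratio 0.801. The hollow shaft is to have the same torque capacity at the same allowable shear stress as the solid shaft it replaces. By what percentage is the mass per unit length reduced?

49.0 %

Equal τ_max and T ⇒ the solid shaft needs d_s³ = d_o³(1−k⁴), so d_s = 34.6·(1−0.801⁴)^(1/3) = 28.99 mm.
Area ratio A_h/A_s = d_o²(1−k²)/d_s² = (1−k²)/(1−k⁴)^(2/3) = 0.5104.
Mass saving = 1 − 0.5104 = 49.0 %.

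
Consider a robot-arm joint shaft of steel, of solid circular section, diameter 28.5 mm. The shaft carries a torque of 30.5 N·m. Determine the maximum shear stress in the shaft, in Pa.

6.71e6 Pa

J = πd⁴/32 = π(0.0285)⁴/32 = 6.477×10^-8 m⁴.
τ_max = T·r/J = 30.50 × 0.0143 / 6.477×10^-8 = 6.710×10^6 Pa.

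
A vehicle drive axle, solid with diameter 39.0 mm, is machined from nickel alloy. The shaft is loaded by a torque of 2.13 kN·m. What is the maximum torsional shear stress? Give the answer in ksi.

J = πd⁴/32 = π(0.0390)⁴/32 = 2.271×10^-7 m⁴.
τ_max = T·r/J = 2130 × 0.0195 / 2.271×10^-7 = 1.829×10^8 Pa.

26.5 ksi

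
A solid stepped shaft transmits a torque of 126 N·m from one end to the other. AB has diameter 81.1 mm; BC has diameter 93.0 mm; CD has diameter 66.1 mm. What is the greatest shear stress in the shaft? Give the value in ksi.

0.322 ksi

Under the same torque, τ_max = 16T/(πd³) is largest where d is smallest — segment CD (d = 66.1 mm).
τ_max = 16·126.0/(π·(0.0661)³) = 2.222×10^6 Pa.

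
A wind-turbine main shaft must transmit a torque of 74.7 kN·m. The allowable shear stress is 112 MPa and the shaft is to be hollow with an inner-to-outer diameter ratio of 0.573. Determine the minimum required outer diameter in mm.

For a hollow shaft with d_i/d_o = 0.573: τ_max = 16T/(π d_o³ (1−k⁴)), so d_o = [16T/(π τ_allow (1−k⁴))]^(1/3) = [16·74700/(π·1.12×10^8·0.8922)]^(1/3) = 0.1561 m.

156 mm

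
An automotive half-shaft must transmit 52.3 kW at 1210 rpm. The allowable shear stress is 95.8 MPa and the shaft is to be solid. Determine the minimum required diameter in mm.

ω = 2π·1210/60 = 126.7 rad/s, so T = P/ω = 52.3×10³ / 126.7 = 412.8 N·m.
For a solid shaft τ_max = 16T/(πd³), so d = (16T/(π τ_allow))^(1/3) = (16·412.8/(π·9.58×10^7))^(1/3) = 0.02800 m.

28.0 mm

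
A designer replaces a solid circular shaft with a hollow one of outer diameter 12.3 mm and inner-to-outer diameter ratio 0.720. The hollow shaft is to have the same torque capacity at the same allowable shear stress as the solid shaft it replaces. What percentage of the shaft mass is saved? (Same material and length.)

40.7 %

Equal τ_max and T ⇒ the solid shaft needs d_s³ = d_o³(1−k⁴), so d_s = 12.3·(1−0.720⁴)^(1/3) = 11.08 mm.
Area ratio A_h/A_s = d_o²(1−k²)/d_s² = (1−k²)/(1−k⁴)^(2/3) = 0.5933.
Mass saving = 1 − 0.5933 = 40.7 %.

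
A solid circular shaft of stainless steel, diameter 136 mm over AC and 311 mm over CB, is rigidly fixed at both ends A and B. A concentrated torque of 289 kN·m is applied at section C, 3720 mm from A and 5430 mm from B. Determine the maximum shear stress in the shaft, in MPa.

46.5 MPa

Compatibility: T_A·a/J_AC = T_B·b/J_CB with T_A + T_B = T₀.
J_AC = 3.36×10^-5 m⁴, J_CB = 9.18×10^-4 m⁴, so T_A = T₀·(J_AC/a)/((J_AC/a)+(J_CB/b)) = 14640 N·m, T_B = 274400 N·m.
τ in each portion: τ_AC = 2.97×10^7 Pa, τ_CB = 4.65×10^7 Pa; maximum is in CB.
τ_max = T_CB·r/J = 274400·0.155/9.18×10^-4 = 4.645×10^7 Pa.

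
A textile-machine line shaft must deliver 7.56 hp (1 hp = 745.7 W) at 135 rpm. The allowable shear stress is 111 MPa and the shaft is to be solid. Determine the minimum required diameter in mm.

ω = 2π·135/60 = 14.14 rad/s, so T = P/ω = 7.56×745.7 / 14.14 = 398.8 N·m.
For a solid shaft τ_max = 16T/(πd³), so d = (16T/(π τ_allow))^(1/3) = (16·398.8/(π·1.11×10^8))^(1/3) = 0.02635 m.

26.4 mm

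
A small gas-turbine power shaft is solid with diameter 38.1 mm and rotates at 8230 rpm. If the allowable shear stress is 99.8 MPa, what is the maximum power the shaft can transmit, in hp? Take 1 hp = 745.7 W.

1250 hp

J = πd⁴/32 = π(0.0381)⁴/32 = 2.069×10^-7 m⁴.
T_max = τ_allow·J/r = 9.98×10^7 × 2.069×10^-7 / 0.0191 = 1084 N·m.
ω = 2π·8230/60 = 861.8 rad/s, so P_max = T_max·ω = 9.340×10^5 W.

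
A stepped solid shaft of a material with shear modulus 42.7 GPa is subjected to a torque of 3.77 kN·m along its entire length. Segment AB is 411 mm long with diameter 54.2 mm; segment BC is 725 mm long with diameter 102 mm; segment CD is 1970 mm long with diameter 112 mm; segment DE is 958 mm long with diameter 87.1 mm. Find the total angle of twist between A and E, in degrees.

4.30°

J_AB = π(0.0542)⁴/32 = 8.47×10^-7 m⁴; J_BC = π(0.102)⁴/32 = 1.06×10^-5 m⁴; J_CD = π(0.112)⁴/32 = 1.54×10^-5 m⁴; J_DE = π(0.0871)⁴/32 = 5.65×10^-6 m⁴.
θ = (T/G)·Σ L_i/J_i = (3770/42.7×10⁹)·(0.411/8.47×10^-7 + 0.725/1.06×10^-5 + 1.97/1.54×10^-5 + 0.958/5.65×10^-6) = 0.07508 rad.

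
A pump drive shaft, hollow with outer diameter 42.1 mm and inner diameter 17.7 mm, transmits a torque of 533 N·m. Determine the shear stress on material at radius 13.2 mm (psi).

3420 psi

J = π(d_o⁴ − d_i⁴)/32 = π(0.0421⁴ − 0.0177⁴)/32 = 2.988×10^-7 m⁴.
Shear stress varies linearly with radius: τ = T·r/J = 533.0 × 0.0132 / 2.988×10^-7 = 2.355×10^7 Pa.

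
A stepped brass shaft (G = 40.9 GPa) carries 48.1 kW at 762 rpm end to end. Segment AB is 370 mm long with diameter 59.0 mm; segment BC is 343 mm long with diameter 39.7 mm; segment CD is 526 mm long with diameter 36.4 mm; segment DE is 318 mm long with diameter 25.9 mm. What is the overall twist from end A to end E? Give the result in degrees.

10.1°

ω = 2π·762/60 = 79.80 rad/s, so T = P/ω = 48.1×10³ / 79.80 = 602.8 N·m.
J_AB = π(0.0590)⁴/32 = 1.19×10^-6 m⁴; J_BC = π(0.0397)⁴/32 = 2.44×10^-7 m⁴; J_CD = π(0.0364)⁴/32 = 1.72×10^-7 m⁴; J_DE = π(0.0259)⁴/32 = 4.42×10^-8 m⁴.
θ = (T/G)·Σ L_i/J_i = (602.8/40.9×10⁹)·(0.370/1.19×10^-6 + 0.343/2.44×10^-7 + 0.526/1.72×10^-7 + 0.318/4.42×10^-8) = 0.1764 rad.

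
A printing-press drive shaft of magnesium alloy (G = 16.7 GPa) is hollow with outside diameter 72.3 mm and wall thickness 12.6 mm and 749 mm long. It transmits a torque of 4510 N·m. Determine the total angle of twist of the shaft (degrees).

J = π(d_o⁴ − d_i⁴)/32 = π(0.0723⁴ − 0.0471⁴)/32 = 2.199×10^-6 m⁴.
θ = T·L/(G·J) = 4510 × 0.749 / (16.7×10⁹ × 2.199×10^-6) = 0.09197 rad.

5.27°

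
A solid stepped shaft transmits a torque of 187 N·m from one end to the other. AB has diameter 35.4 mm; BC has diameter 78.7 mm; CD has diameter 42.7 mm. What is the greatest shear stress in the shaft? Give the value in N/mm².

21.5 N/mm²

Under the same torque, τ_max = 16T/(πd³) is largest where d is smallest — segment AB (d = 35.4 mm).
τ_max = 16·187.0/(π·(0.0354)³) = 2.147×10^7 Pa.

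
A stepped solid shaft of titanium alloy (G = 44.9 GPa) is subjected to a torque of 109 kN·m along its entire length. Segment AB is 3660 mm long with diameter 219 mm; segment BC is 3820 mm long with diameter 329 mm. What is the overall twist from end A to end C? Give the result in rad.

J_AB = π(0.219)⁴/32 = 2.26×10^-4 m⁴; J_BC = π(0.329)⁴/32 = 1.15×10^-3 m⁴.
θ = (T/G)·Σ L_i/J_i = (109000/44.9×10⁹)·(3.66/2.26×10^-4 + 3.82/1.15×10^-3) = 0.04741 rad.

0.0474 rad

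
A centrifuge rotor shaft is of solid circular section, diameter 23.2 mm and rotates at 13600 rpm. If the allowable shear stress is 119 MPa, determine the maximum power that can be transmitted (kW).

J = πd⁴/32 = π(0.0232)⁴/32 = 2.844×10^-8 m⁴.
T_max = τ_allow·J/r = 1.19×10^8 × 2.844×10^-8 / 0.0116 = 291.8 N·m.
ω = 2π·13600/60 = 1424 rad/s, so P_max = T_max·ω = 4.155×10^5 W.

416 kW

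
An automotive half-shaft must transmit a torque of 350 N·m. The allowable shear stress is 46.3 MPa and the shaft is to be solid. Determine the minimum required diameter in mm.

33.8 mm

For a solid shaft τ_max = 16T/(πd³), so d = (16T/(π τ_allow))^(1/3) = (16·350.0/(π·4.63×10^7))^(1/3) = 0.03377 m.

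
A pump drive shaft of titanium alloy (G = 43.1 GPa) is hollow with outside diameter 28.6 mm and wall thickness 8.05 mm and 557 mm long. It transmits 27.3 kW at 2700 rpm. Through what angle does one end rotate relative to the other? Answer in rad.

0.0197 rad

ω = 2π·2700/60 = 282.7 rad/s, so T = P/ω = 27.3×10³ / 282.7 = 96.55 N·m.
J = π(d_o⁴ − d_i⁴)/32 = π(0.0286⁴ − 0.0125⁴)/32 = 6.329×10^-8 m⁴.
θ = T·L/(G·J) = 96.55 × 0.557 / (43.1×10⁹ × 6.329×10^-8) = 0.01972 rad.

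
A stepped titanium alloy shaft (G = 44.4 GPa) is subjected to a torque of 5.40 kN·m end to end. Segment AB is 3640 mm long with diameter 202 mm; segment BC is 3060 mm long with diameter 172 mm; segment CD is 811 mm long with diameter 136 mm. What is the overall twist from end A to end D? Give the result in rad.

0.00998 rad

J_AB = π(0.202)⁴/32 = 1.63×10^-4 m⁴; J_BC = π(0.172)⁴/32 = 8.59×10^-5 m⁴; J_CD = π(0.136)⁴/32 = 3.36×10^-5 m⁴.
θ = (T/G)·Σ L_i/J_i = (5400/44.4×10⁹)·(3.64/1.63×10^-4 + 3.06/8.59×10^-5 + 0.811/3.36×10^-5) = 9.976×10^-3 rad.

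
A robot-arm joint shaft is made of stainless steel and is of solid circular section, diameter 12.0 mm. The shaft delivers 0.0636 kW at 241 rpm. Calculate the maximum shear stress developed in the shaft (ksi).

ω = 2π·241/60 = 25.24 rad/s, so T = P/ω = 0.0636×10³ / 25.24 = 2.520 N·m.
J = πd⁴/32 = π(0.0120)⁴/32 = 2.036×10^-9 m⁴.
τ_max = T·r/J = 2.520 × 0.00600 / 2.036×10^-9 = 7.427×10^6 Pa.

1.08 ksi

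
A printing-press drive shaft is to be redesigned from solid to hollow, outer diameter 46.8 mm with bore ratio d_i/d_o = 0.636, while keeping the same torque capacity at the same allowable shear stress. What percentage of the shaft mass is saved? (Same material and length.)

32.9 %

Equal τ_max and T ⇒ the solid shaft needs d_s³ = d_o³(1−k⁴), so d_s = 46.8·(1−0.636⁴)^(1/3) = 44.09 mm.
Area ratio A_h/A_s = d_o²(1−k²)/d_s² = (1−k²)/(1−k⁴)^(2/3) = 0.6708.
Mass saving = 1 − 0.6708 = 32.9 %.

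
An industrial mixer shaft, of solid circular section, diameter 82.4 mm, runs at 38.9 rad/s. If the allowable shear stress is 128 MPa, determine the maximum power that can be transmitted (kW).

J = πd⁴/32 = π(0.0824)⁴/32 = 4.526×10^-6 m⁴.
T_max = τ_allow·J/r = 1.28×10^8 × 4.526×10^-6 / 0.0412 = 14060 N·m.
ω = 38.9 rad/s, so P_max = T_max·ω = 5.470×10^5 W.

547 kW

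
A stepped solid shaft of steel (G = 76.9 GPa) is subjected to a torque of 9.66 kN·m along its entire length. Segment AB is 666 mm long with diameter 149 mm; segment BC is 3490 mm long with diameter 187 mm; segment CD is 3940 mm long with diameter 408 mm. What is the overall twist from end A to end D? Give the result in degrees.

0.319°

J_AB = π(0.149)⁴/32 = 4.84×10^-5 m⁴; J_BC = π(0.187)⁴/32 = 1.20×10^-4 m⁴; J_CD = π(0.408)⁴/32 = 2.72×10^-3 m⁴.
θ = (T/G)·Σ L_i/J_i = (9660/76.9×10⁹)·(0.666/4.84×10^-5 + 3.49/1.20×10^-4 + 3.94/2.72×10^-3) = 5.563×10^-3 rad.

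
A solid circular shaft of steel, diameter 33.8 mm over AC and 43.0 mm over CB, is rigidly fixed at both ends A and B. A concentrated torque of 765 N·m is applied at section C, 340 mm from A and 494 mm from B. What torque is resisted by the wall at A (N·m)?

Compatibility: T_A·a/J_AC = T_B·b/J_CB with T_A + T_B = T₀.
J_AC = 1.28×10^-7 m⁴, J_CB = 3.36×10^-7 m⁴, so T_A = T₀·(J_AC/a)/((J_AC/a)+(J_CB/b)) = 272.9 N·m, T_B = 492.1 N·m.

273 N·m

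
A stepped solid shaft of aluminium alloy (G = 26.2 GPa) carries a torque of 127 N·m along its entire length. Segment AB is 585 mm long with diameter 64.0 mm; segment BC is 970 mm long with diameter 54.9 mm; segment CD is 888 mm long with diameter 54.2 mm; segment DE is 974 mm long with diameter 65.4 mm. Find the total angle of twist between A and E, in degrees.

J_AB = π(0.0640)⁴/32 = 1.65×10^-6 m⁴; J_BC = π(0.0549)⁴/32 = 8.92×10^-7 m⁴; J_CD = π(0.0542)⁴/32 = 8.47×10^-7 m⁴; J_DE = π(0.0654)⁴/32 = 1.80×10^-6 m⁴.
θ = (T/G)·Σ L_i/J_i = (127.0/26.2×10⁹)·(0.585/1.65×10^-6 + 0.970/8.92×10^-7 + 0.888/8.47×10^-7 + 0.974/1.80×10^-6) = 0.01470 rad.

0.842°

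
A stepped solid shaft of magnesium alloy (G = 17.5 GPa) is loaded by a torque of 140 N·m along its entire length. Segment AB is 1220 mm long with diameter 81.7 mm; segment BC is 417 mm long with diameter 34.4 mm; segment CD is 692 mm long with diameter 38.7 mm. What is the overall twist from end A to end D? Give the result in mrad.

J_AB = π(0.0817)⁴/32 = 4.37×10^-6 m⁴; J_BC = π(0.0344)⁴/32 = 1.37×10^-7 m⁴; J_CD = π(0.0387)⁴/32 = 2.20×10^-7 m⁴.
θ = (T/G)·Σ L_i/J_i = (140.0/17.5×10⁹)·(1.22/4.37×10^-6 + 0.417/1.37×10^-7 + 0.692/2.20×10^-7) = 0.05164 rad.

51.6 mrad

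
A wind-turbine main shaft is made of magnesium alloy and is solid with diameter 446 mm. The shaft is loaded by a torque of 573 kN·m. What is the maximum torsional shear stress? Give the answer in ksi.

J = πd⁴/32 = π(0.446)⁴/32 = 3.885×10^-3 m⁴.
τ_max = T·r/J = 573000 × 0.223 / 3.885×10^-3 = 3.289×10^7 Pa.

4.77 ksi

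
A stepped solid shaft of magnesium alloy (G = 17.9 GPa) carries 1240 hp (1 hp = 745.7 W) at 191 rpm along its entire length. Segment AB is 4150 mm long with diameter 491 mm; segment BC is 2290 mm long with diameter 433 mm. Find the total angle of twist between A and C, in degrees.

ω = 2π·191/60 = 20.00 rad/s, so T = P/ω = 1240×745.7 / 20.00 = 46230 N·m.
J_AB = π(0.491)⁴/32 = 5.71×10^-3 m⁴; J_BC = π(0.433)⁴/32 = 3.45×10^-3 m⁴.
θ = (T/G)·Σ L_i/J_i = (46230/17.9×10⁹)·(4.15/5.71×10^-3 + 2.29/3.45×10^-3) = 3.592×10^-3 rad.

0.206°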